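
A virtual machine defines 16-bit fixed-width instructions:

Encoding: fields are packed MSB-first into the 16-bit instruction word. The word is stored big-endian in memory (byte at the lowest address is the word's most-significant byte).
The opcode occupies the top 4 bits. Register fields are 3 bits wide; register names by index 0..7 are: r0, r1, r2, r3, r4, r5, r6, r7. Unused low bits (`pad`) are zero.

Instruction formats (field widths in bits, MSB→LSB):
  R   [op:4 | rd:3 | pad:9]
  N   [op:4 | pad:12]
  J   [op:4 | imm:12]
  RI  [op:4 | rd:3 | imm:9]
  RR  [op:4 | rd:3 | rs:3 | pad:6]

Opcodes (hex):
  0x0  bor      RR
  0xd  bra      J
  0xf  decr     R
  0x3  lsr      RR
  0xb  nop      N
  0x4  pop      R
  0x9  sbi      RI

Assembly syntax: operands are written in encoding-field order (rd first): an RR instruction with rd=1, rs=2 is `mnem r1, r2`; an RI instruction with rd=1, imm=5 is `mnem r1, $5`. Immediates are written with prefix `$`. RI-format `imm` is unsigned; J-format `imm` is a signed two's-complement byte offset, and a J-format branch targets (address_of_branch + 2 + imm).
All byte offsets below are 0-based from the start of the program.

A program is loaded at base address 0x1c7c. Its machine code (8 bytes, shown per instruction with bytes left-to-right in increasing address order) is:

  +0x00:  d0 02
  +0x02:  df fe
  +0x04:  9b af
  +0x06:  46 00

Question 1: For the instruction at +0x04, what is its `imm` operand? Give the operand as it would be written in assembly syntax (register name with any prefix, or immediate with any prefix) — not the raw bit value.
+0x04: 9b af ⇒ word 0x9baf (big)
  top 4b → 0x9 → sbi [RI]
  rd: (w>>9)&0x7=0x5 → r5
  imm: (w>>0)&0x1ff=0x1af → $431

$431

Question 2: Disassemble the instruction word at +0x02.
bra $-2

off 0x02: read df fe as big → 0xdffe
  opcode bits[15:12]=0xd: bra/J
  imm@[11:0]=0xffe (s12→-2) ⇒ $-2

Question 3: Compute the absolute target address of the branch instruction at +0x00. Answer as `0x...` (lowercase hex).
0x1c80

@+00  big-endian(d0 02) = 0xd002
  opcode bits[15:12]=0xd: bra/J
  [11:0] imm=2 = $2
  target = base 0x1c7c + off 0x00 + 2 + imm 2 = 0x1c80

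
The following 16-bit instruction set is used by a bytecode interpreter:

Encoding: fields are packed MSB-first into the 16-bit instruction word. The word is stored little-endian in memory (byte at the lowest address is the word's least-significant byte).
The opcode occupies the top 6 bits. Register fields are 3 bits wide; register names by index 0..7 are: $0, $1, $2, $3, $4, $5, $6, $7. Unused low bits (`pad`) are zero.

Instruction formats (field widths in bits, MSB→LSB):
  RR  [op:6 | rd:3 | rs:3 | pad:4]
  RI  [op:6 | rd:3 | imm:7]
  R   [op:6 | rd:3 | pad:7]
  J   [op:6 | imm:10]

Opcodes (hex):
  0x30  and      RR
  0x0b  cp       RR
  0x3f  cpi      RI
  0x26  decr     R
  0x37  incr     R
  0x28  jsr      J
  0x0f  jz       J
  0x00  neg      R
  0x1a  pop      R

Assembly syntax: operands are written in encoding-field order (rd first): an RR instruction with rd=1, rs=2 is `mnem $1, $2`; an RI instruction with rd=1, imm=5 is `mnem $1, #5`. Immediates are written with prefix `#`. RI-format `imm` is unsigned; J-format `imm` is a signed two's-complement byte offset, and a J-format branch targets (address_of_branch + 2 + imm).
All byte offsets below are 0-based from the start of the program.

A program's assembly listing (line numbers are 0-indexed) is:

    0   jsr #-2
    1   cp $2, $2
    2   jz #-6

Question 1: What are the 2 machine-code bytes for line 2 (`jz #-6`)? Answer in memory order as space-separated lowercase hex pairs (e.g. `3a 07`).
fa 3f

2. jz fields op=0xf:6|imm=-6:10 → word 3ffah → fa 3f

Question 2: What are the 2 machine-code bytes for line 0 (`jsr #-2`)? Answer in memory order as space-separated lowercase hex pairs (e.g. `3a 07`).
fe a3

0. jsr fields op=0x28:6|imm=-2:10 → word a3feh → fe a3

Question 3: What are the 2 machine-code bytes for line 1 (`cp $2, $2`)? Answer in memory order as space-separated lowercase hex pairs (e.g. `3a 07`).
L1: cp op=0xb:6|rd=2:3|rs=2:3|pad=0:4 ⇒ 0x2d20 ⇒ little 20 2d

20 2d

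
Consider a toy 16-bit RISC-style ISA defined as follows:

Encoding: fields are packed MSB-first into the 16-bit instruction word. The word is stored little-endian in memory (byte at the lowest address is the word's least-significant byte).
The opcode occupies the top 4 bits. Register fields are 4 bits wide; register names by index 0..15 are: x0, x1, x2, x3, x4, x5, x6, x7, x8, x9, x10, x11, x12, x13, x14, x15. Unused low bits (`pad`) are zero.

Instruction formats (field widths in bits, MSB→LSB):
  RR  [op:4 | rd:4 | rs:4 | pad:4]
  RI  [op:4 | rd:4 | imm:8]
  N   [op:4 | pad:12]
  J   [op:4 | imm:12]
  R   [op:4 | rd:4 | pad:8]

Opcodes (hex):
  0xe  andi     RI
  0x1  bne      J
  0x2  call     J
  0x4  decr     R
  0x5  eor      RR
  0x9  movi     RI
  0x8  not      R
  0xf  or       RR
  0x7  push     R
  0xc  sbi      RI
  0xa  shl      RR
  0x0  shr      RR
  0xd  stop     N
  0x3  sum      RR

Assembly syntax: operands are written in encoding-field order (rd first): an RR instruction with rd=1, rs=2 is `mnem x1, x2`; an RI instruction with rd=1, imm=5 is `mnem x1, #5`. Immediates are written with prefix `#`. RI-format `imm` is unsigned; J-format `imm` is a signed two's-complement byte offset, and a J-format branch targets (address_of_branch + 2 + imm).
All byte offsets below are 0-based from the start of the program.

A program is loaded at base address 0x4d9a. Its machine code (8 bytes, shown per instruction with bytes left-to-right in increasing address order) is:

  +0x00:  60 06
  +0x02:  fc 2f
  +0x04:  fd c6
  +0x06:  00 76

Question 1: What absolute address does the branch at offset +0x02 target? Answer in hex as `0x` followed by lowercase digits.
0x4d9a

@+02  little-endian(fc 2f) = 0x2ffc
  top 4b → 0x2 → call [J]
  [11:0] imm=4092 (s12→-4) = #-4
  target = base 0x4d9a + off 0x02 + 2 + imm -4 = 0x4d9a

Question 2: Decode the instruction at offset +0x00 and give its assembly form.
+0x00: 60 06 ⇒ word 0x0660 (little)
  opcode bits[15:12]=0x0: shr/RR
  rd: (w>>8)&0xf=0x6 → x6
  rs: (w>>4)&0xf=0x6 → x6

shr x6, x6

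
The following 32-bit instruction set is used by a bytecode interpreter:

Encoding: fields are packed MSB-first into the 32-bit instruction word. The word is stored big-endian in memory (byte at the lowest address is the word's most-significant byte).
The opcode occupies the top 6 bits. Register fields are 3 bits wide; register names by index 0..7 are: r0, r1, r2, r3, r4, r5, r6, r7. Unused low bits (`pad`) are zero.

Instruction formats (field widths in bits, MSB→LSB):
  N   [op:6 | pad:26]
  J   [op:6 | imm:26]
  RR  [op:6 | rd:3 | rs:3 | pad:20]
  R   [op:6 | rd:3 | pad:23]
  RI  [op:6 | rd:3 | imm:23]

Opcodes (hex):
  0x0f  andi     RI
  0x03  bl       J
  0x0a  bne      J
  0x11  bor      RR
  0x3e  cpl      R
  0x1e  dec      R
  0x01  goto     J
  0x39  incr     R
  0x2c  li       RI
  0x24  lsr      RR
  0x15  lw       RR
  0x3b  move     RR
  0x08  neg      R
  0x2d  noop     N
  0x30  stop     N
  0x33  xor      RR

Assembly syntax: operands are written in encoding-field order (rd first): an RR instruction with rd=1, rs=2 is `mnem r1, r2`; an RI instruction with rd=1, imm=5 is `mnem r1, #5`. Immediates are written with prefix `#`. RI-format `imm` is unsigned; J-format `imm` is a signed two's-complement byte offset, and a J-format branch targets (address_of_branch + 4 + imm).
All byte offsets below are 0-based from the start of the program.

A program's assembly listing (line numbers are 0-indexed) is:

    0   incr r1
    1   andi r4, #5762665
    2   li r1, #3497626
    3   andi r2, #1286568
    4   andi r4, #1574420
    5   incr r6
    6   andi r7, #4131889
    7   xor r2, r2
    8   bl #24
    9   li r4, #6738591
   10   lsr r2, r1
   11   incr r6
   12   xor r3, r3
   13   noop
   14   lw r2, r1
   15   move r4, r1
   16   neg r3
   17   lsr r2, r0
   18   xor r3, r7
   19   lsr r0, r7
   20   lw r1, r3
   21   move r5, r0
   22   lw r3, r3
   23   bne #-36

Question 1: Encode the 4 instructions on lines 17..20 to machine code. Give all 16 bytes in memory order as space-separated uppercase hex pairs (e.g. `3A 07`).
line 17 (lsr): pack op=0x24:6|rd=2:3|rs=0:3|pad=0:20 = 0x91000000; big→ 91 00 00 00
line 18 (xor): pack op=0x33:6|rd=3:3|rs=7:3|pad=0:20 = 0xcdf00000; big→ cd f0 00 00
line 19 (lsr): pack op=0x24:6|rd=0:3|rs=7:3|pad=0:20 = 0x90700000; big→ 90 70 00 00
line 20 (lw): pack op=0x15:6|rd=1:3|rs=3:3|pad=0:20 = 0x54b00000; big→ 54 b0 00 00

91 00 00 00 CD F0 00 00 90 70 00 00 54 B0 00 00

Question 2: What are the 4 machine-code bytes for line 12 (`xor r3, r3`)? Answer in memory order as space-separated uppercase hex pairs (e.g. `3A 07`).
CD B0 00 00

L12: xor op=0x33:6|rd=3:3|rs=3:3|pad=0:20 ⇒ 0xcdb00000 ⇒ big cd b0 00 00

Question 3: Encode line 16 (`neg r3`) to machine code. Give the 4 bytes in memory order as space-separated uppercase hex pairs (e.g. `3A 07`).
21 80 00 00

line 16 (neg): pack op=0x8:6|rd=3:3|pad=0:23 = 0x21800000; big→ 21 80 00 00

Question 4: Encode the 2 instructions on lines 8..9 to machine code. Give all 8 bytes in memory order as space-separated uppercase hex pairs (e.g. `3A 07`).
0C 00 00 18 B2 66 D2 9F

8. bl fields op=0x3:6|imm=24:26 → word 0c000018h → 0c 00 00 18
9. li fields op=0x2c:6|rd=4:3|imm=6738591:23 → word b266d29fh → b2 66 d2 9f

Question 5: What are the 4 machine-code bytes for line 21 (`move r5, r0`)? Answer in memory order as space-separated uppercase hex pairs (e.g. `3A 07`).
EE 80 00 00

L21: move op=0x3b:6|rd=5:3|rs=0:3|pad=0:20 ⇒ 0xee800000 ⇒ big ee 80 00 00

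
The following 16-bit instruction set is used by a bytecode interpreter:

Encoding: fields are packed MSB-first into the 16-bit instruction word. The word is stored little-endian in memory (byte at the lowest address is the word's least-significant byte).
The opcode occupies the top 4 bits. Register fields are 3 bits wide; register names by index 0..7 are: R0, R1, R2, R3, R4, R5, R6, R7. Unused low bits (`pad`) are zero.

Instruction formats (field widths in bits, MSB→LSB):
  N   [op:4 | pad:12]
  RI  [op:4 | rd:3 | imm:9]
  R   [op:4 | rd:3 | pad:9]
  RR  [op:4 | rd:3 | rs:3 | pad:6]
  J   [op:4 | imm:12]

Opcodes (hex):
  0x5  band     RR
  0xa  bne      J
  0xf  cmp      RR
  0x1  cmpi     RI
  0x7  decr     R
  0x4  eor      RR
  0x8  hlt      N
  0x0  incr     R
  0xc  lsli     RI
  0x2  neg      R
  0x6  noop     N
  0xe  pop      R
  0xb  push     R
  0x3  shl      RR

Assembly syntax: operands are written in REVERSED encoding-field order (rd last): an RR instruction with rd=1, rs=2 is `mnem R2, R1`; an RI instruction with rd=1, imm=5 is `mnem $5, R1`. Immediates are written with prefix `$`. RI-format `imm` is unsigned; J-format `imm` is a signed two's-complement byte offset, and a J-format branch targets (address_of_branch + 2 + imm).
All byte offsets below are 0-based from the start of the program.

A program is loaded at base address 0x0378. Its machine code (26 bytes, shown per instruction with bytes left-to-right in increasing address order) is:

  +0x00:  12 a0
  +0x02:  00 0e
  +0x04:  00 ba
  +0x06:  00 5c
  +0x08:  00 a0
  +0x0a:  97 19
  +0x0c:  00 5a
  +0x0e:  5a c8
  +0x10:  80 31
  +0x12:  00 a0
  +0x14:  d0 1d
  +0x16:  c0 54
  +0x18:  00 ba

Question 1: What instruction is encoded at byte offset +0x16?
[16] c0 54 → 0x54c0
  top 4b → 0x5 → band [RR]
  [11:9] rd=2 = R2
  [8:6] rs=3 = R3

band R3, R2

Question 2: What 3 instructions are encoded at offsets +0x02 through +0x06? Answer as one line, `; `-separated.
incr R7; push R5; band R0, R6

@+02  little-endian(00 0e) = 0x0e00
  top 4b → 0x0 → incr [R]
  rd: (w>>9)&0x7=0x7 → R7
@+04  little-endian(00 ba) = 0xba00
  top 4b → 0xb → push [R]
  rd: (w>>9)&0x7=0x5 → R5
@+06  little-endian(00 5c) = 0x5c00
  top 4b → 0x5 → band [RR]
  rd: (w>>9)&0x7=0x6 → R6
  rs: (w>>6)&0x7=0x0 → R0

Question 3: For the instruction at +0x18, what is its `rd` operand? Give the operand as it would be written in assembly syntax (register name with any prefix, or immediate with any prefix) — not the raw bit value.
R5

@+18  little-endian(00 ba) = 0xba00
  op=0xba00>>12=0xb ⇒ push (R)
  rd: (w>>9)&0x7=0x5 → R5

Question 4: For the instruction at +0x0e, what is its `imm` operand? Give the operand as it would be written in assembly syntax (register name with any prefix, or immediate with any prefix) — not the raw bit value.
$90

off 0x0e: read 5a c8 as little → 0xc85a
  opcode bits[15:12]=0xc: lsli/RI
  rd: (w>>9)&0x7=0x4 → R4
  imm: (w>>0)&0x1ff=0x5a → $90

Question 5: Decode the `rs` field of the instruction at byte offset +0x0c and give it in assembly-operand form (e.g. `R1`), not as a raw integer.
@+0c  little-endian(00 5a) = 0x5a00
  op=0x5a00>>12=0x5 ⇒ band (RR)
  rd: (w>>9)&0x7=0x5 → R5
  rs: (w>>6)&0x7=0x0 → R0

R0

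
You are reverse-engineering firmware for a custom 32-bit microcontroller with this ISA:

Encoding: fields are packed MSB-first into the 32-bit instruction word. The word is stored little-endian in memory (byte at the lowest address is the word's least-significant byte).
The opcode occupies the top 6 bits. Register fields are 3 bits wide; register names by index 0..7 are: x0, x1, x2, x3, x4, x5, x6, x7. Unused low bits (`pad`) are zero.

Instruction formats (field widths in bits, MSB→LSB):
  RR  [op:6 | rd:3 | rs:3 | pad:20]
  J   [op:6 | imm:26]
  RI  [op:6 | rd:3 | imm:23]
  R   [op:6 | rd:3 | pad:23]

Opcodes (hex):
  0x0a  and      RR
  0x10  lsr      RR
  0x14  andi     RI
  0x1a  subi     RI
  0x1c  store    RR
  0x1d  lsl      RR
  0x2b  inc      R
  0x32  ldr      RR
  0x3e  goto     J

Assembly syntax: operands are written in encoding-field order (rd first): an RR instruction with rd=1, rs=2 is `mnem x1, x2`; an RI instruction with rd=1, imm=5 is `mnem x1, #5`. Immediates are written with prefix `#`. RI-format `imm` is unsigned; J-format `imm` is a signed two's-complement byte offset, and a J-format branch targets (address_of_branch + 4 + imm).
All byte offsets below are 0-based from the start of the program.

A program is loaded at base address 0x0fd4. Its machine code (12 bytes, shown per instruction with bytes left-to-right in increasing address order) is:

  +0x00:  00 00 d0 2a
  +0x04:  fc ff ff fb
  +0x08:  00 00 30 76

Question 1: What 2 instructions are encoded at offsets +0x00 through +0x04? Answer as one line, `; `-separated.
off 0x00: read 00 00 d0 2a as little → 0x2ad00000
  top 6b → 0xa → and [RR]
  rd@[25:23]=0x5 ⇒ x5
  rs@[22:20]=0x5 ⇒ x5
off 0x04: read fc ff ff fb as little → 0xfbfffffc
  top 6b → 0x3e → goto [J]
  imm@[25:0]=0x3fffffc (s26→-4) ⇒ #-4

and x5, x5; goto #-4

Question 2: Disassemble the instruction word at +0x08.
lsl x4, x3

+0x08: 00 00 30 76 ⇒ word 0x76300000 (little)
  top 6b → 0x1d → lsl [RR]
  rd@[25:23]=0x4 ⇒ x4
  rs@[22:20]=0x3 ⇒ x3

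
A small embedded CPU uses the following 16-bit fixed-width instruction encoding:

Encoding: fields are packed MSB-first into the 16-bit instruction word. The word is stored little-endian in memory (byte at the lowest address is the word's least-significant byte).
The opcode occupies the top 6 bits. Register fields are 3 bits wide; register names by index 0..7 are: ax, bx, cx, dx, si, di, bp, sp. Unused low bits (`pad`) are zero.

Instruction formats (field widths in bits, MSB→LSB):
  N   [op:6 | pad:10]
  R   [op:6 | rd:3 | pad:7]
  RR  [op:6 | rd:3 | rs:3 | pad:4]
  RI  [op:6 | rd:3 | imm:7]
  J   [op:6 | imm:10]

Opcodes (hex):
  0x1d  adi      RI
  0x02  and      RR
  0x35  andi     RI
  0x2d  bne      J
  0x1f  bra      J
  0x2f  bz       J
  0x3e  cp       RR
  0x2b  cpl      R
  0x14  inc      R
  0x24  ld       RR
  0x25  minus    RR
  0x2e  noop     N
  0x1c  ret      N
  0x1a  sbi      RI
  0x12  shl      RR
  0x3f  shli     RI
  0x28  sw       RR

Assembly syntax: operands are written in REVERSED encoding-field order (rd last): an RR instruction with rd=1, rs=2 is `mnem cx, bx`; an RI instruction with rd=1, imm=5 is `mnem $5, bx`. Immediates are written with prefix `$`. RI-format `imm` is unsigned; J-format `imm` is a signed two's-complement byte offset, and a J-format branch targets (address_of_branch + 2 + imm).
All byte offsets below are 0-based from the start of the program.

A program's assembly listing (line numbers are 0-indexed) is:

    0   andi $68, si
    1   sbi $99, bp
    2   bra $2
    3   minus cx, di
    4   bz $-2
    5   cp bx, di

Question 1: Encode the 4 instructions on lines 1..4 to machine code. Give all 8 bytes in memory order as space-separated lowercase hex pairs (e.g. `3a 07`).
63 6b 02 7c a0 96 fe bf

L1: sbi op=0x1a:6|rd=6:3|imm=99:7 ⇒ 0x6b63 ⇒ little 63 6b
L2: bra op=0x1f:6|imm=2:10 ⇒ 0x7c02 ⇒ little 02 7c
L3: minus op=0x25:6|rd=5:3|rs=2:3|pad=0:4 ⇒ 0x96a0 ⇒ little a0 96
L4: bz op=0x2f:6|imm=-2:10 ⇒ 0xbffe ⇒ little fe bf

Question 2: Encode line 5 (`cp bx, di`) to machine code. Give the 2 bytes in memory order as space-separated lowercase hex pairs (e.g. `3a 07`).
L5: cp op=0x3e:6|rd=5:3|rs=1:3|pad=0:4 ⇒ 0xfa90 ⇒ little 90 fa

90 fa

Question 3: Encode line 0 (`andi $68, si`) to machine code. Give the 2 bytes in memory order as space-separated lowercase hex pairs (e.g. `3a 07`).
44 d6

0. andi fields op=0x35:6|rd=4:3|imm=68:7 → word d644h → 44 d6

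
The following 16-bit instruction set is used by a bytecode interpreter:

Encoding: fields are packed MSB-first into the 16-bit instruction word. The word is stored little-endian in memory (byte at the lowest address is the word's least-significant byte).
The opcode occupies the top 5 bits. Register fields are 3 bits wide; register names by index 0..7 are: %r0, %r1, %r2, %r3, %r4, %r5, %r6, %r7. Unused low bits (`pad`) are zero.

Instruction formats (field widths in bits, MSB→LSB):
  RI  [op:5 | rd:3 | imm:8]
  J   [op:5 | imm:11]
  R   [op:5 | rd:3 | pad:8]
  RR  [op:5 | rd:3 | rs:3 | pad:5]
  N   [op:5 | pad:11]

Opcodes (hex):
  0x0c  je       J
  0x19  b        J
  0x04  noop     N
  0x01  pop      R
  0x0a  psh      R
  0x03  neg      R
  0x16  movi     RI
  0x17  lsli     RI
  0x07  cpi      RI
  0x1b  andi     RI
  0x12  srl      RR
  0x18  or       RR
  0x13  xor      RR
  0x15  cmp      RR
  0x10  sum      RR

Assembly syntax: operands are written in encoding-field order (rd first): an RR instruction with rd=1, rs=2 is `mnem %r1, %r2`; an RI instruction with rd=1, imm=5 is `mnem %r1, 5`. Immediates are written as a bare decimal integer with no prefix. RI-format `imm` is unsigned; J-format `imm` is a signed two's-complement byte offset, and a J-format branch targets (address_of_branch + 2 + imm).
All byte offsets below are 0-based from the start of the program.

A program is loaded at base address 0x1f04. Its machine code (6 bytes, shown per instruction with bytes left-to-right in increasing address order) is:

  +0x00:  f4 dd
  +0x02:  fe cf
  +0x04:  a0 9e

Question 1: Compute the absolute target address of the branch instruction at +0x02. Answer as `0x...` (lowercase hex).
0x1f06

[02] fe cf → 0xcffe
  top 5b → 0x19 → b [J]
  imm@[10:0]=0x7fe (s11→-2) ⇒ -2
  target = base 0x1f04 + off 0x02 + 2 + imm -2 = 0x1f06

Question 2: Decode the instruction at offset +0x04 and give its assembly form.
[04] a0 9e → 0x9ea0
  top 5b → 0x13 → xor [RR]
  rd@[10:8]=0x6 ⇒ %r6
  rs@[7:5]=0x5 ⇒ %r5

xor %r6, %r5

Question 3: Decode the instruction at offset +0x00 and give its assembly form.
andi %r5, 244

@+00  little-endian(f4 dd) = 0xddf4
  top 5b → 0x1b → andi [RI]
  rd: (w>>8)&0x7=0x5 → %r5
  imm: (w>>0)&0xff=0xf4 → 244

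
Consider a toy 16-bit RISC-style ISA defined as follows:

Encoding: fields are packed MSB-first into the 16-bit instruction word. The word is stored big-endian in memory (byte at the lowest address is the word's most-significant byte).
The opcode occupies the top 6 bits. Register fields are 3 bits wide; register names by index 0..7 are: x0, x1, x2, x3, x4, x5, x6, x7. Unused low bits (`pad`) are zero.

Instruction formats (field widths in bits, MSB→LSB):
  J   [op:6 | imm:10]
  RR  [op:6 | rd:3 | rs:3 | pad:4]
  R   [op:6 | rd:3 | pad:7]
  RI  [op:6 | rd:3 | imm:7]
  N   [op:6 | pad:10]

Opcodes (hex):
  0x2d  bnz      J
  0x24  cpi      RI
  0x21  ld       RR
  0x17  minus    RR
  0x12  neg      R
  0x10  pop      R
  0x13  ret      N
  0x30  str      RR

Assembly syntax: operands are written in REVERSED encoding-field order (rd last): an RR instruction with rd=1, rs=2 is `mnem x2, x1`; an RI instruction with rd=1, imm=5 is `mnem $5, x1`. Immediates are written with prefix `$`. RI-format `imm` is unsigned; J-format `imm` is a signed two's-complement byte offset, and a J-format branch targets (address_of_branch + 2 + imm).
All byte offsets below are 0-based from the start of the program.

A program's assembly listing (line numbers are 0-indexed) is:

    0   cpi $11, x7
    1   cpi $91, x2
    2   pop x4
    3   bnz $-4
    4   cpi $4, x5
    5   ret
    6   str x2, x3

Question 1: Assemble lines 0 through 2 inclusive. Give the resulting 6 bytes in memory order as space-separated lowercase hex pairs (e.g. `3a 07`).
93 8b 91 5b 42 00

L0: cpi op=0x24:6|rd=7:3|imm=11:7 ⇒ 0x938b ⇒ big 93 8b
L1: cpi op=0x24:6|rd=2:3|imm=91:7 ⇒ 0x915b ⇒ big 91 5b
L2: pop op=0x10:6|rd=4:3|pad=0:7 ⇒ 0x4200 ⇒ big 42 00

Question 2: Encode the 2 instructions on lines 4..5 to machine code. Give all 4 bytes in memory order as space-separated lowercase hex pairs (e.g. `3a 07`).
4. cpi fields op=0x24:6|rd=5:3|imm=4:7 → word 9284h → 92 84
5. ret fields op=0x13:6|pad=0:10 → word 4c00h → 4c 00

92 84 4c 00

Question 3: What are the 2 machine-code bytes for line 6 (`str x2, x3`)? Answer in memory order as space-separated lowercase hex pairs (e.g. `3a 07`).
6. str fields op=0x30:6|rd=3:3|rs=2:3|pad=0:4 → word c1a0h → c1 a0

c1 a0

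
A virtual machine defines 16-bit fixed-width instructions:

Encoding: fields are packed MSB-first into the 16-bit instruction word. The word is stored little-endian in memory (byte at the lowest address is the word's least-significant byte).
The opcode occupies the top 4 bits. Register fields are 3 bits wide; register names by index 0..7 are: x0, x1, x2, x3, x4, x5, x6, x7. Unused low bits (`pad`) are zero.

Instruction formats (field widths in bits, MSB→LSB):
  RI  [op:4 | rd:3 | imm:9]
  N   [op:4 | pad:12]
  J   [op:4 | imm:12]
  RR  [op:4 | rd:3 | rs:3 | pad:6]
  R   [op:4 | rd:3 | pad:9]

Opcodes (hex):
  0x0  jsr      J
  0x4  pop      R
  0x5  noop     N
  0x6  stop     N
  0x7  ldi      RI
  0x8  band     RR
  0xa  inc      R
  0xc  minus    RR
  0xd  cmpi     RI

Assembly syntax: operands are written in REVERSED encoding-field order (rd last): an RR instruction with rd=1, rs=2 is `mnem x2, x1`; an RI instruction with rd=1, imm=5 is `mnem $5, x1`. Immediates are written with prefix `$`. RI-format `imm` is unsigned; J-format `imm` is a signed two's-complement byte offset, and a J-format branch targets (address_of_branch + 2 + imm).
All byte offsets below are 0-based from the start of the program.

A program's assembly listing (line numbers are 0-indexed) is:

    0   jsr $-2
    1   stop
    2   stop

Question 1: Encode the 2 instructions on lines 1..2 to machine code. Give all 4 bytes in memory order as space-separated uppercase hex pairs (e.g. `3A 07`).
00 60 00 60

1. stop fields op=0x6:4|pad=0:12 → word 6000h → 00 60
2. stop fields op=0x6:4|pad=0:12 → word 6000h → 00 60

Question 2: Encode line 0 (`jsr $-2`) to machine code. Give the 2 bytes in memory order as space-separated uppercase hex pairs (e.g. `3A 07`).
L0: jsr op=0x0:4|imm=-2:12 ⇒ 0x0ffe ⇒ little fe 0f

FE 0F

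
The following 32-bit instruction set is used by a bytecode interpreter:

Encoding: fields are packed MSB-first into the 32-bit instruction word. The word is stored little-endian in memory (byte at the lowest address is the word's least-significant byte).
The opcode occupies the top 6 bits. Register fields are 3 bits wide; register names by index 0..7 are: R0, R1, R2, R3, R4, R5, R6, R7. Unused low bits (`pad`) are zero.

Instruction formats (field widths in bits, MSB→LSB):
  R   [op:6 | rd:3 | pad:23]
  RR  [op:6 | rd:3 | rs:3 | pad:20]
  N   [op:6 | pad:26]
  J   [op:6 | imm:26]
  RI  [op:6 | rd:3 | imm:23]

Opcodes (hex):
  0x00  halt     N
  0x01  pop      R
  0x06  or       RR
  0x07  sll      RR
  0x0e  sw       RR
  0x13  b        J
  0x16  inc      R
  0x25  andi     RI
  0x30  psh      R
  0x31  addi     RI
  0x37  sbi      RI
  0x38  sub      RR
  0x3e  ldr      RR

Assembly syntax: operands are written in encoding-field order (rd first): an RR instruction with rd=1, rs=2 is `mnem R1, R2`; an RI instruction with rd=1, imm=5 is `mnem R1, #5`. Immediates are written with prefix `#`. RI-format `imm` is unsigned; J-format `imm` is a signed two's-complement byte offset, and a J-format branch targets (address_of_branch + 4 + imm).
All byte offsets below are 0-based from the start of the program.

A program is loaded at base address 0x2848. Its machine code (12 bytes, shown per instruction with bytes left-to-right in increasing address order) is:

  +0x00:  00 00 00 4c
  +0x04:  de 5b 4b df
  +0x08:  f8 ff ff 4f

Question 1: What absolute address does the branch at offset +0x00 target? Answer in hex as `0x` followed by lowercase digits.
0x284c

off 0x00: read 00 00 00 4c as little → 0x4c000000
  op=0x4c000000>>26=0x13 ⇒ b (J)
  [25:0] imm=0 = #0
  target = base 0x2848 + off 0x00 + 4 + imm 0 = 0x284c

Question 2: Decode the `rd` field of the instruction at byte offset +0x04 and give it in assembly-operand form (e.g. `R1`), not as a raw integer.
R6

+0x04: de 5b 4b df ⇒ word 0xdf4b5bde (little)
  opcode bits[31:26]=0x37: sbi/RI
  [25:23] rd=6 = R6
  [22:0] imm=4938718 = #4938718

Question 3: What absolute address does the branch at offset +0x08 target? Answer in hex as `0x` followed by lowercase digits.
[08] f8 ff ff 4f → 0x4ffffff8
  top 6b → 0x13 → b [J]
  imm@[25:0]=0x3fffff8 (s26→-8) ⇒ #-8
  target = base 0x2848 + off 0x08 + 4 + imm -8 = 0x284c

0x284c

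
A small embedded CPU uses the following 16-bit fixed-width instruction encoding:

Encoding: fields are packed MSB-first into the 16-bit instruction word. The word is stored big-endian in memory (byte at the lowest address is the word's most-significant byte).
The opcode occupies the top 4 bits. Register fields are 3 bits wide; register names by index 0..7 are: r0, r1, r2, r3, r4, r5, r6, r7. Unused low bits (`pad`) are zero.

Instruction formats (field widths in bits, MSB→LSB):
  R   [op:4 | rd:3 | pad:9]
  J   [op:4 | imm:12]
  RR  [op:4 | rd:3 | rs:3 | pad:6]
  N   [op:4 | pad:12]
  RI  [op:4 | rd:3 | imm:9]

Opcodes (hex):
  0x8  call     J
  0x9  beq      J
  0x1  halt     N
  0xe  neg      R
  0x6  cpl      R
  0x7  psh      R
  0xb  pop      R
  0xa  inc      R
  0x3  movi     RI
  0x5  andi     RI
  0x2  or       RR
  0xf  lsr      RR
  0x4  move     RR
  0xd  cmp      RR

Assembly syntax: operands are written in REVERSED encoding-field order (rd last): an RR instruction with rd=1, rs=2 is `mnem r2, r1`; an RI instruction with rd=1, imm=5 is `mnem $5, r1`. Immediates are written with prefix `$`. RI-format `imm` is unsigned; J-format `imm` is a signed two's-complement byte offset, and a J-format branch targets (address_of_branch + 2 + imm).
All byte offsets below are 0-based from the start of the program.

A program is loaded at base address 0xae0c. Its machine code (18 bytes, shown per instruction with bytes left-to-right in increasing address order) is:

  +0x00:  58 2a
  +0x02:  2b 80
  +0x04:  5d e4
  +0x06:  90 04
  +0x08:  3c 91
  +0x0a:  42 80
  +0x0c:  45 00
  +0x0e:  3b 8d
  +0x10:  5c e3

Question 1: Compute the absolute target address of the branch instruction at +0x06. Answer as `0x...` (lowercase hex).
0xae18

@+06  big-endian(90 04) = 0x9004
  op=0x9004>>12=0x9 ⇒ beq (J)
  [11:0] imm=4 = $4
  target = base 0xae0c + off 0x06 + 2 + imm 4 = 0xae18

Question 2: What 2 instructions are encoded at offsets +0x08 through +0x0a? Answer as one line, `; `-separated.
off 0x08: read 3c 91 as big → 0x3c91
  top 4b → 0x3 → movi [RI]
  rd: (w>>9)&0x7=0x6 → r6
  imm: (w>>0)&0x1ff=0x91 → $145
off 0x0a: read 42 80 as big → 0x4280
  top 4b → 0x4 → move [RR]
  rd: (w>>9)&0x7=0x1 → r1
  rs: (w>>6)&0x7=0x2 → r2

movi $145, r6; move r2, r1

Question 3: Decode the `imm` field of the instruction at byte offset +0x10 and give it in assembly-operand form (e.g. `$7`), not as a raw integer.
[10] 5c e3 → 0x5ce3
  op=0x5ce3>>12=0x5 ⇒ andi (RI)
  [11:9] rd=6 = r6
  [8:0] imm=227 = $227

$227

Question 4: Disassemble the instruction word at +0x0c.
move r4, r2

+0x0c: 45 00 ⇒ word 0x4500 (big)
  top 4b → 0x4 → move [RR]
  rd: (w>>9)&0x7=0x2 → r2
  rs: (w>>6)&0x7=0x4 → r4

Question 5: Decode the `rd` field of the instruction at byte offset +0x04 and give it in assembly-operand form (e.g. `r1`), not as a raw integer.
[04] 5d e4 → 0x5de4
  op=0x5de4>>12=0x5 ⇒ andi (RI)
  [11:9] rd=6 = r6
  [8:0] imm=484 = $484

r6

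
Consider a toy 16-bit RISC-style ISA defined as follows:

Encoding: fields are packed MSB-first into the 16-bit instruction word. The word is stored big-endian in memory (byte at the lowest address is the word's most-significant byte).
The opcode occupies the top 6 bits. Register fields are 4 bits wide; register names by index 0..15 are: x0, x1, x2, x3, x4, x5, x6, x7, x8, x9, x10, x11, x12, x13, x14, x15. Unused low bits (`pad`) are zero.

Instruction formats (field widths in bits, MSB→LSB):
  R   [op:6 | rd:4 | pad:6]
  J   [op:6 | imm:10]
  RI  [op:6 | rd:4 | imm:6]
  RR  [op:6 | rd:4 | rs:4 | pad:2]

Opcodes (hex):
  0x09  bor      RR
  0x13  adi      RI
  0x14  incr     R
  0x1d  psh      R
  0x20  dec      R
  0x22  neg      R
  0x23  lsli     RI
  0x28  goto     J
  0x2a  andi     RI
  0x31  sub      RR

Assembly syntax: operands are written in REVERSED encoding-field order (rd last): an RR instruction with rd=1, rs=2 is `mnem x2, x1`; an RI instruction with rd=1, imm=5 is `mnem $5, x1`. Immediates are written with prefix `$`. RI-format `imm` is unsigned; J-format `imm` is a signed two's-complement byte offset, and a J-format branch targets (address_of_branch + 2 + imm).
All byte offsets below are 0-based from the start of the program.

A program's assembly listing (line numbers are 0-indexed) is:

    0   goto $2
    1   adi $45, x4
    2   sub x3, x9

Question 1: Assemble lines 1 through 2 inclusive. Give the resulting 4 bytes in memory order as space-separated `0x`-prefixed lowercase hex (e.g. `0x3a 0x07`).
0x4d 0x2d 0xc6 0x4c

L1: adi op=0x13:6|rd=4:4|imm=45:6 ⇒ 0x4d2d ⇒ big 4d 2d
L2: sub op=0x31:6|rd=9:4|rs=3:4|pad=0:2 ⇒ 0xc64c ⇒ big c6 4c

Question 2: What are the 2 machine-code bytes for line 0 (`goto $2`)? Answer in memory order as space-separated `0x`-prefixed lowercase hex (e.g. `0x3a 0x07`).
line 0 (goto): pack op=0x28:6|imm=2:10 = 0xa002; big→ a0 02

0xa0 0x02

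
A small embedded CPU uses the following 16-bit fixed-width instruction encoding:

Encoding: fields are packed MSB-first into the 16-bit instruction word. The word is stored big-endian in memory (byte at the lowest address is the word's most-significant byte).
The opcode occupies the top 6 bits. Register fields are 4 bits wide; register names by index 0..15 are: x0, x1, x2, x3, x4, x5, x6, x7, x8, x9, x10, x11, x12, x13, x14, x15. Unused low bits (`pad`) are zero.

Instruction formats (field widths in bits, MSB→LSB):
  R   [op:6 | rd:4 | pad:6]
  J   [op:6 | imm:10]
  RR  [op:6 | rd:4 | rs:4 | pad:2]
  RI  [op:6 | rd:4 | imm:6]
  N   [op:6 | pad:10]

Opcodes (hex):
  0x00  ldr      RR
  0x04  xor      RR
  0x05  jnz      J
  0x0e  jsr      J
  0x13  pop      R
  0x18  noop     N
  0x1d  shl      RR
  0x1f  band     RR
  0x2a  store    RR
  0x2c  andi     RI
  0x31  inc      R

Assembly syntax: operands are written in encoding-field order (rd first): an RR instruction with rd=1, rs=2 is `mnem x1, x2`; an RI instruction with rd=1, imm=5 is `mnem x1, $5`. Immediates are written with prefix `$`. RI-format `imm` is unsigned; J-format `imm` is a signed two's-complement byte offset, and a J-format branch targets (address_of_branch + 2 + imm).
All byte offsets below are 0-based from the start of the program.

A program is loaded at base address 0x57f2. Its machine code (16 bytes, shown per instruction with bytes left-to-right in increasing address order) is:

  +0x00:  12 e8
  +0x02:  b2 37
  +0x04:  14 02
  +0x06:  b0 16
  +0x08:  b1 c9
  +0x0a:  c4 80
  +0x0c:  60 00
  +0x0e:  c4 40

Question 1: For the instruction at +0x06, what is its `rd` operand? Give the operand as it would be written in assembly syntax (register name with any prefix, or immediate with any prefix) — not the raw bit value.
x0

off 0x06: read b0 16 as big → 0xb016
  op=0xb016>>10=0x2c ⇒ andi (RI)
  [9:6] rd=0 = x0
  [5:0] imm=22 = $22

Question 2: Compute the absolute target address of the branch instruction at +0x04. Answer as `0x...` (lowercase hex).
0x57fa

@+04  big-endian(14 02) = 0x1402
  top 6b → 0x5 → jnz [J]
  [9:0] imm=2 = $2
  target = base 0x57f2 + off 0x04 + 2 + imm 2 = 0x57fa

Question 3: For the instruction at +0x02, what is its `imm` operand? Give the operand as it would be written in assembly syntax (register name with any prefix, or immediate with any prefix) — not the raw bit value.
$55

@+02  big-endian(b2 37) = 0xb237
  opcode bits[15:10]=0x2c: andi/RI
  rd@[9:6]=0x8 ⇒ x8
  imm@[5:0]=0x37 ⇒ $55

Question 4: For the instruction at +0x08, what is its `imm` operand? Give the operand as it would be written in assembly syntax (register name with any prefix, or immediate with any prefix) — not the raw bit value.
$9

+0x08: b1 c9 ⇒ word 0xb1c9 (big)
  op=0xb1c9>>10=0x2c ⇒ andi (RI)
  [9:6] rd=7 = x7
  [5:0] imm=9 = $9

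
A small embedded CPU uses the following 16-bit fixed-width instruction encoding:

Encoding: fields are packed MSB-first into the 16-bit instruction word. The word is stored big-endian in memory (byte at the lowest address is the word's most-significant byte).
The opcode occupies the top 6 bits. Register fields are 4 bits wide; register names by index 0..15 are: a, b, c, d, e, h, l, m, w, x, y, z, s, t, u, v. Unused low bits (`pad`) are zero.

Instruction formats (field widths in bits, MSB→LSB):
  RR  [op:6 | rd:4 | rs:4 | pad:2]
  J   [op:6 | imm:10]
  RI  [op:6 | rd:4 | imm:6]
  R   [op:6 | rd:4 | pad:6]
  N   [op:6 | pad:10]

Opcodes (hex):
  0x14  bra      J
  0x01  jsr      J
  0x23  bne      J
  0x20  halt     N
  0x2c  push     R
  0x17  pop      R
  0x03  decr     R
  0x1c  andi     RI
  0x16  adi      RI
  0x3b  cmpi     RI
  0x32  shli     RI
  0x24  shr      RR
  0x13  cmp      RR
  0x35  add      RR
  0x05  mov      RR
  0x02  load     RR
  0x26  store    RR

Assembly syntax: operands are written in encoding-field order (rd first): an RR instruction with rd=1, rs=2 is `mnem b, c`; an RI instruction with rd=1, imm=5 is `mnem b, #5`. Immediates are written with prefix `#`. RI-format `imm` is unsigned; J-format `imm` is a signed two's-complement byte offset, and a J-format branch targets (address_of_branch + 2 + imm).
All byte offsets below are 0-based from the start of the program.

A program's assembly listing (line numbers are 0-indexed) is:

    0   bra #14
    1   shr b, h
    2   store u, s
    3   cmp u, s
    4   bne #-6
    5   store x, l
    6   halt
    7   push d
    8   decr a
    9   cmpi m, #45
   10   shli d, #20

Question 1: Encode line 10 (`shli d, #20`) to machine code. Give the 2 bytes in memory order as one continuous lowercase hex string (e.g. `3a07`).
c8d4

line 10 (shli): pack op=0x32:6|rd=3:4|imm=20:6 = 0xc8d4; big→ c8 d4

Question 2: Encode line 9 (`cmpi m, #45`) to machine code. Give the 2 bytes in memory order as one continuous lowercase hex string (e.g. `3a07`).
eded

L9: cmpi op=0x3b:6|rd=7:4|imm=45:6 ⇒ 0xeded ⇒ big ed ed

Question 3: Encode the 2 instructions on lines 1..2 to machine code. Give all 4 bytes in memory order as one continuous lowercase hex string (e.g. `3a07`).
90549bb0

line 1 (shr): pack op=0x24:6|rd=1:4|rs=5:4|pad=0:2 = 0x9054; big→ 90 54
line 2 (store): pack op=0x26:6|rd=14:4|rs=12:4|pad=0:2 = 0x9bb0; big→ 9b b0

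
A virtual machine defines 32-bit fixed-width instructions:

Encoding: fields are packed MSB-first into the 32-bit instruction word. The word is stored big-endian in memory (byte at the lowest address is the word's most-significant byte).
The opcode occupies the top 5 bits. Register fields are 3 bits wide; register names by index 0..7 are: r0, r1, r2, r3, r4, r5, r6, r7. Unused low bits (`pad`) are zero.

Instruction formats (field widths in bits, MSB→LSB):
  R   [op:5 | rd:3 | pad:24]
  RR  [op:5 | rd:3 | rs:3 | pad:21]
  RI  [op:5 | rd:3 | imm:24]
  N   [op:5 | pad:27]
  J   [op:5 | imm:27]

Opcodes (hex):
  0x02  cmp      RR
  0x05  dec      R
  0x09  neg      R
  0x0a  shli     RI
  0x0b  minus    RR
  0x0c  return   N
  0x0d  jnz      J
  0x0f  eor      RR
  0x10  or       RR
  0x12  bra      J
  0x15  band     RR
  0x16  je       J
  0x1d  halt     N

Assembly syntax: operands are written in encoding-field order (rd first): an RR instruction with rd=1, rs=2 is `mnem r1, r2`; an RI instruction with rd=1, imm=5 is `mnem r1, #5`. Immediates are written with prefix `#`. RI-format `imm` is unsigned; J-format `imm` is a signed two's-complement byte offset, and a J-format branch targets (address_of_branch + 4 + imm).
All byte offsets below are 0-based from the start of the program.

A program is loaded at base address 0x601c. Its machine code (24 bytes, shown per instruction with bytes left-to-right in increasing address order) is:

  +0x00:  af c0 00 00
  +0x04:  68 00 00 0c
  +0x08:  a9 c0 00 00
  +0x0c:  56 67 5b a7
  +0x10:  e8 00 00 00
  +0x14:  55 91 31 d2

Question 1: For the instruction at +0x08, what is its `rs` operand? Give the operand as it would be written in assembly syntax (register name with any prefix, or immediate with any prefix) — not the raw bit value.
@+08  big-endian(a9 c0 00 00) = 0xa9c00000
  top 5b → 0x15 → band [RR]
  rd: (w>>24)&0x7=0x1 → r1
  rs: (w>>21)&0x7=0x6 → r6

r6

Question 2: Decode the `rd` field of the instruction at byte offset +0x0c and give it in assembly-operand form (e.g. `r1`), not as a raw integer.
r6

off 0x0c: read 56 67 5b a7 as big → 0x56675ba7
  op=0x56675ba7>>27=0xa ⇒ shli (RI)
  rd@[26:24]=0x6 ⇒ r6
  imm@[23:0]=0x675ba7 ⇒ #6773671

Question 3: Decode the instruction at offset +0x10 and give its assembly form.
halt

off 0x10: read e8 00 00 00 as big → 0xe8000000
  op=0xe8000000>>27=0x1d ⇒ halt (N)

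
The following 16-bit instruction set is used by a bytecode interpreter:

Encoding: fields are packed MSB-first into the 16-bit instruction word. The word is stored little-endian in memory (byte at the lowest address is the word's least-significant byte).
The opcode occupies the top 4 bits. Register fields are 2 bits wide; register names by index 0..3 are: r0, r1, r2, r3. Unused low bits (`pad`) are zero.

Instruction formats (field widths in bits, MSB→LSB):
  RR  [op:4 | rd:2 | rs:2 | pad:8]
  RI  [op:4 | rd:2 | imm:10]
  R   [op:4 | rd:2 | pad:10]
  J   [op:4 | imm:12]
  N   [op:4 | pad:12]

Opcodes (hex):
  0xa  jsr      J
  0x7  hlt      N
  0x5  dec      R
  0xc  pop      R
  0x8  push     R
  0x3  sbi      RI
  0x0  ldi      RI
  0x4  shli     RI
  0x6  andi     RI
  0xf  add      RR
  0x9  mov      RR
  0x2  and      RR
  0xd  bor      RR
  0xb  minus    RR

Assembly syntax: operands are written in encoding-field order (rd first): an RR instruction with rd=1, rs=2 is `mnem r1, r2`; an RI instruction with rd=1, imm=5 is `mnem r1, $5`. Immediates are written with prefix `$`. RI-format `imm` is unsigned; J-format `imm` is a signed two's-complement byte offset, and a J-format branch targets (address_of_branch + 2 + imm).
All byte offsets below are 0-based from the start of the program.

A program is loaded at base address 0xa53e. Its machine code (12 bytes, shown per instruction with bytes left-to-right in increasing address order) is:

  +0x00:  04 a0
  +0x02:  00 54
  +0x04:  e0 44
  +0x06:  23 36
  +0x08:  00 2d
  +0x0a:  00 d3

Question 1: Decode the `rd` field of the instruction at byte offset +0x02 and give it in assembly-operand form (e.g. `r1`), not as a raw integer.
r1

+0x02: 00 54 ⇒ word 0x5400 (little)
  opcode bits[15:12]=0x5: dec/R
  [11:10] rd=1 = r1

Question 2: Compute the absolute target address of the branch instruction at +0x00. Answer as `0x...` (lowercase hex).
off 0x00: read 04 a0 as little → 0xa004
  top 4b → 0xa → jsr [J]
  imm@[11:0]=0x4 ⇒ $4
  target = base 0xa53e + off 0x00 + 2 + imm 4 = 0xa544

0xa544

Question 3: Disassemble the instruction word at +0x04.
shli r1, $224

+0x04: e0 44 ⇒ word 0x44e0 (little)
  top 4b → 0x4 → shli [RI]
  rd@[11:10]=0x1 ⇒ r1
  imm@[9:0]=0xe0 ⇒ $224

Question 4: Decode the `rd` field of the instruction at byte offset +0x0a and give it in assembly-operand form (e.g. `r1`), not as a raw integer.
@+0a  little-endian(00 d3) = 0xd300
  op=0xd300>>12=0xd ⇒ bor (RR)
  rd: (w>>10)&0x3=0x0 → r0
  rs: (w>>8)&0x3=0x3 → r3

r0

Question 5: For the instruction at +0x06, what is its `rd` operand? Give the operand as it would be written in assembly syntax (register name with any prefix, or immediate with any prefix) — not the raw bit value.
r1

[06] 23 36 → 0x3623
  opcode bits[15:12]=0x3: sbi/RI
  rd: (w>>10)&0x3=0x1 → r1
  imm: (w>>0)&0x3ff=0x223 → $547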